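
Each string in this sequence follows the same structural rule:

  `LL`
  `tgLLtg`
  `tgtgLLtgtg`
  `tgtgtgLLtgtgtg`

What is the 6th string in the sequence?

Every step adds tg to the front and tg to the end of the previous string.
From tgtgtgLLtgtgtg, 2 further steps: tgtgtgLLtgtgtg → tgtgtgtgLLtgtgtgtg → (answer).

tgtgtgtgtgLLtgtgtgtgtg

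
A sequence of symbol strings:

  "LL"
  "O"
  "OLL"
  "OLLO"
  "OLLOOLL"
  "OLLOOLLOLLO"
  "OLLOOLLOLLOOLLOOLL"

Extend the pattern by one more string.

OLLOOLLOLLOOLLOOLLOLLOOLLOLLO

Each term (from the third on) is the previous term followed by the one before it: term 3 = O·LL = OLL.
Continuing: OLLOOLLOLLOOLLOOLL · OLLOOLLOLLO gives term 8.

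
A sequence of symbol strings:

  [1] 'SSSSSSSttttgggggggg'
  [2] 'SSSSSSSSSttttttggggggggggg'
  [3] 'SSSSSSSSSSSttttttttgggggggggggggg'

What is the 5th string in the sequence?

SSSSSSSSSSSSSSSttttttttttttgggggggggggggggggggg

Each string has the form S^{2n+3} t^{2n} g^{3n+2}, where the shown terms are n = 2, 3, 4.
For term 5, n = 6, so the run lengths are 15, 12, 20.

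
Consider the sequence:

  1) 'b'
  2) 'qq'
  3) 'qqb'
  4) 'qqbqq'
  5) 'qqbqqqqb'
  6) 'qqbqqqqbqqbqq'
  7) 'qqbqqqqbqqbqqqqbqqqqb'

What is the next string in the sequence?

Each term (from the third on) is the previous term followed by the one before it: term 3 = qq·b = qqb.
So term 8 is qqbqqqqbqqbqqqqbqqqqb·qqbqqqqbqqbqq.

qqbqqqqbqqbqqqqbqqqqbqqbqqqqbqqbqq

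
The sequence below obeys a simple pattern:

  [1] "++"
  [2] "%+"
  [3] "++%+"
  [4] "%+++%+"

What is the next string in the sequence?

This is a Fibonacci-style word recurrence s(k) = s(k−2)·s(k−1): e.g. ++·%+ = ++%+.
So term 5 is ++%+·%+++%+.

++%+%+++%+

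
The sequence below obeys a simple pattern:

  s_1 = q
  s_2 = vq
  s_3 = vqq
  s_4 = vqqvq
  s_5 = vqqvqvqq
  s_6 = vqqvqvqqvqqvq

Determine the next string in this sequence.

Each term (from the third on) is the previous term followed by the one before it: term 3 = vq·q = vqq.
Continuing: vqqvqvqqvqqvq · vqqvqvqq gives term 7.

vqqvqvqqvqqvqvqqvqvqq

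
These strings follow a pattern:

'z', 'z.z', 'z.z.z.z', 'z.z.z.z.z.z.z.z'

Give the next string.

z.z.z.z.z.z.z.z.z.z.z.z.z.z.z.z

Every step duplicates the string with '.' between the halves.
So the next term is two copies of z.z.z.z.z.z.z.z with '.' between the halves.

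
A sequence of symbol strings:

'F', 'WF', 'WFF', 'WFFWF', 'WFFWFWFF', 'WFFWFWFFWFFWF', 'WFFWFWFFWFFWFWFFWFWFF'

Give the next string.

WFFWFWFFWFFWFWFFWFWFFWFFWFWFFWFFWF

From term 3 onward, concatenate the last term with the second-to-last: WF·F = WFF, WFF·WF = WFFWF, …
Continuing: WFFWFWFFWFFWFWFFWFWFF · WFFWFWFFWFFWF gives term 8.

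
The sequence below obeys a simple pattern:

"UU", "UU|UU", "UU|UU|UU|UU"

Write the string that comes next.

Every step duplicates the string with '|' between the halves.
Doubling UU|UU|UU|UU with '|' between the halves:

UU|UU|UU|UU|UU|UU|UU|UU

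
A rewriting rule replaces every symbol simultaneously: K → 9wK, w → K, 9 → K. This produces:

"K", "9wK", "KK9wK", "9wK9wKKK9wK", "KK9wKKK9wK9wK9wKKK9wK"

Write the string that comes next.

Rewriting the 21 symbols of KK9wKKK9wK9wK9wKKK9wK one by one yields 9wK 9wK K K 9wK 9wK 9wK K K 9wK K K 9wK K K 9wK 9wK 9wK K K 9wK; concatenated:

9wK9wKKK9wK9wK9wKKK9wKKK9wKKK9wK9wK9wKKK9wK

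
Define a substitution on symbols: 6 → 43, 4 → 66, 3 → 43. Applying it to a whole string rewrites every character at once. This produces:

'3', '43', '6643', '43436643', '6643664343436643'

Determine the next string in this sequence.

Rewriting the 16 symbols of 6643664343436643 one by one yields 43 43 66 43 43 43 66 43 66 43 66 43 43 43 66 43; concatenated:

43436643434366436643664343436643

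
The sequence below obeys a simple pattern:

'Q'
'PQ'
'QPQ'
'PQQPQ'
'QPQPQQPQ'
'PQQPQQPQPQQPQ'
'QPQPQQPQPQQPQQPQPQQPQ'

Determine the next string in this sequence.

This is a Fibonacci-style word recurrence s(k) = s(k−2)·s(k−1): e.g. Q·PQ = QPQ.
The next term joins PQQPQQPQPQQPQ and QPQPQQPQPQQPQQPQPQQPQ.

PQQPQQPQPQQPQQPQPQQPQPQQPQQPQPQQPQ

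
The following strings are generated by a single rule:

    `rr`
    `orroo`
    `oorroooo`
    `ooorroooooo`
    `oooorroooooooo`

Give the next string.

ooooorroooooooooo

Each term wraps the previous one in o on the left and oo on the right.
So the next term is o·oooorroooooooo·oo.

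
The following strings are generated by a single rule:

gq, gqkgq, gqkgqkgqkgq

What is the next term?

gqkgqkgqkgqkgqkgqkgqkgq

Each string is two copies of the previous one joined by 'k'.
One more doubling of gqkgqkgqkgq gives the answer.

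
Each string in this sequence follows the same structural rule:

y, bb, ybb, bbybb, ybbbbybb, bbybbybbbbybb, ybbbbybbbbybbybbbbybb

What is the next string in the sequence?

bbybbybbbbybbybbbbybbbbybbybbbbybb

This is a Fibonacci-style word recurrence s(k) = s(k−2)·s(k−1): e.g. y·bb = ybb.
Continuing: bbybbybbbbybb · ybbbbybbbbybbybbbbybb gives term 8.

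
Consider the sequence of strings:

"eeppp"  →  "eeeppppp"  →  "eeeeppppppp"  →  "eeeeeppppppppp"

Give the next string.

Term n consists of n e's, followed by 2n-1 p's, where the shown terms are n = 2, 3, 4, 5.
Setting n = 6 gives 6, 11 characters in each block.

eeeeeeppppppppppp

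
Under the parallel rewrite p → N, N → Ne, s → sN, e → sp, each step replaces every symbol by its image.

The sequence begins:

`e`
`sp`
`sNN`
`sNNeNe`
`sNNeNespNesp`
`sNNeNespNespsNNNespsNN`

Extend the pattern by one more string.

sNNeNespNespsNNNespsNNsNNeNeNespsNNsNNeNe

φ(sNNeNespNespsNNNespsNN) expands symbol-by-symbol to sN Ne Ne sp Ne sp sN N Ne sp sN N sN Ne Ne Ne sp sN N sN Ne Ne; joining the 22 pieces gives the next term.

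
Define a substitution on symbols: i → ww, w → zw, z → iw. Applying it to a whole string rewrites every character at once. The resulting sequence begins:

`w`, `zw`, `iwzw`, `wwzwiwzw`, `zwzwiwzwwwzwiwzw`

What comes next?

iwzwiwzwwwzwiwzwzwzwiwzwwwzwiwzw

φ(zwzwiwzwwwzwiwzw) expands symbol-by-symbol to iw zw iw zw ww zw iw zw zw zw iw zw ww zw iw zw; joining the 16 pieces gives the next term.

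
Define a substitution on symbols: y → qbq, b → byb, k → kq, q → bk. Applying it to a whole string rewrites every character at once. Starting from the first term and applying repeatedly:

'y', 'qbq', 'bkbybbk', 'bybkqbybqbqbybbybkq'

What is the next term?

Applying the rule to each of the 19 symbols of bybkqbybqbqbybbybkq gives the pieces byb qbq byb kq bk byb qbq byb bk byb bk byb qbq byb byb qbq byb kq bk, which concatenate to the answer.

bybqbqbybkqbkbybqbqbybbkbybbkbybqbqbybbybqbqbybkqbk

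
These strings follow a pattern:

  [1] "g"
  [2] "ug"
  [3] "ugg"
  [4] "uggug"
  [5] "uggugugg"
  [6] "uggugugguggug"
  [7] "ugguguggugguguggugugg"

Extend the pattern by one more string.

Each term (from the third on) is the previous term followed by the one before it: term 3 = ug·g = ugg.
Continuing: ugguguggugguguggugugg · uggugugguggug gives term 8.

ugguguggugguguggugugguggugugguggug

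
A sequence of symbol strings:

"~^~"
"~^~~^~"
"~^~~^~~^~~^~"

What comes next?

~^~~^~~^~~^~~^~~^~~^~~^~

Every step duplicates the string.
One more doubling of ~^~~^~~^~~^~ gives the answer.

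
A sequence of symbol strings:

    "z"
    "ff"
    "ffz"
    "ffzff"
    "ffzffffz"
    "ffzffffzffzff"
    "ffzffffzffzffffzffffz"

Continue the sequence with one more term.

ffzffffzffzffffzffffzffzffffzffzff

From term 3 onward, concatenate the last term with the second-to-last: ff·z = ffz, ffz·ff = ffzff, …
Continuing: ffzffffzffzffffzffffz · ffzffffzffzff gives term 8.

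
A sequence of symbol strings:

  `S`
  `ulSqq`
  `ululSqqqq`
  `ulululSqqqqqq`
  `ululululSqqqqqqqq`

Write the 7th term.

ululululululSqqqqqqqqqqqq

Each term wraps the previous one in ul on the left and qq on the right.
From ululululSqqqqqqqq, 2 further steps: ululululSqqqqqqqq → ulululululSqqqqqqqqqq → (answer).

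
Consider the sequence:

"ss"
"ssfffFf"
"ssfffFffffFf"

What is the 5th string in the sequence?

The strings grow by a fixed suffix fffFf each time.
From ssfffFffffFf, 2 further steps: ssfffFffffFf → ssfffFffffFffffFf → (answer).

ssfffFffffFffffFffffFf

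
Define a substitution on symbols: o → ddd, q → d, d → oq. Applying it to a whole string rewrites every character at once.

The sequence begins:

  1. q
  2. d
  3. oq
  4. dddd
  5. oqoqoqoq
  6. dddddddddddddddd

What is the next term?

oqoqoqoqoqoqoqoqoqoqoqoqoqoqoqoq

Applying the rule to each of the 16 symbols of dddddddddddddddd gives the pieces oq oq oq oq oq oq oq oq oq oq oq oq oq oq oq oq, which concatenate to the answer.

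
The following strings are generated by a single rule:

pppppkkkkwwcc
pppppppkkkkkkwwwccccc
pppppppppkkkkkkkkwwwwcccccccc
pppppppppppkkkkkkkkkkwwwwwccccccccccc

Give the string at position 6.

pppppppppppppppkkkkkkkkkkkkkkwwwwwwwccccccccccccccccc

Each string has the form p^{2n+3} k^{2n+2} w^{n+1} c^{3n-1} (n = 1, 2, …).
For term 6, n = 6, so the run lengths are 15, 14, 7, 17.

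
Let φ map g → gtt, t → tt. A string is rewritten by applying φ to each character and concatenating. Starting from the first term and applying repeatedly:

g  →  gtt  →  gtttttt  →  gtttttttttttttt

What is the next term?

Replace each of the 15 characters of gtttttttttttttt in place — gtt tt tt tt tt tt tt tt tt tt tt tt tt tt tt — and concatenate.

gtttttttttttttttttttttttttttttt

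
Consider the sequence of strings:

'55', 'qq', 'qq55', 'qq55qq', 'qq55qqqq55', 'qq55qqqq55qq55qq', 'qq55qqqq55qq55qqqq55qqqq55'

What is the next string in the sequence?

qq55qqqq55qq55qqqq55qqqq55qq55qqqq55qq55qq

From term 3 onward, concatenate the last term with the second-to-last: qq·55 = qq55, qq55·qq = qq55qq, …
Continuing: qq55qqqq55qq55qqqq55qqqq55 · qq55qqqq55qq55qq gives term 8.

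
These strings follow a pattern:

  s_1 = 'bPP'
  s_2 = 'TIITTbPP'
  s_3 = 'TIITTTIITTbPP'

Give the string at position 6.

TIITTTIITTTIITTTIITTTIITTbPP

Each term is the previous one with TIITT prepended.
From TIITTTIITTbPP, 3 further steps: TIITTTIITTbPP → TIITTTIITTTIITTbPP → TIITTTIITTTIITTTIITTbPP → (answer).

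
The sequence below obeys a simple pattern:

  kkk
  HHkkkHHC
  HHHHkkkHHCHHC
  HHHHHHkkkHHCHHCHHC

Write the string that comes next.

Every step adds HH to the front and HHC to the end of the previous string.
Applying this once more to HHHHHHkkkHHCHHCHHC:

HHHHHHHHkkkHHCHHCHHCHHC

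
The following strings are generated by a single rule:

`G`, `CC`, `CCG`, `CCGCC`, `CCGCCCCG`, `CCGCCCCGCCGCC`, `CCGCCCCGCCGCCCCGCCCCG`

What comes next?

From term 3 onward, concatenate the last term with the second-to-last: CC·G = CCG, CCG·CC = CCGCC, …
Continuing: CCGCCCCGCCGCCCCGCCCCG · CCGCCCCGCCGCC gives term 8.

CCGCCCCGCCGCCCCGCCCCGCCGCCCCGCCGCC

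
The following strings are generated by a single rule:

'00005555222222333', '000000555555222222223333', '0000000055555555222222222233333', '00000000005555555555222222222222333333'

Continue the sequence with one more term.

Term n consists of 2n 0's, followed by 2n 5's, followed by 2n+2 2's, followed by n+1 3's, where the shown terms are n = 2, 3, 4, 5.
At n = 6 the blocks have lengths 12, 12, 14, 7.

000000000000555555555555222222222222223333333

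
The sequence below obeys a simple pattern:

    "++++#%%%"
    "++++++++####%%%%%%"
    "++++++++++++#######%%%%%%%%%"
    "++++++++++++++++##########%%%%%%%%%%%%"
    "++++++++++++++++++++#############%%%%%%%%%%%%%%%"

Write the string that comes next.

++++++++++++++++++++++++################%%%%%%%%%%%%%%%%%%

Term n consists of 4n +'s, followed by 3n-2 #'s, followed by 3n %'s (n = 1, 2, …).
Setting n = 6 gives 24, 16, 18 characters in each block.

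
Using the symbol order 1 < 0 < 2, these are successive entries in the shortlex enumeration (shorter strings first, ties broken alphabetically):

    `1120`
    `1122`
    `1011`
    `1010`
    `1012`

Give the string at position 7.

1000

Stepping forward 2 times from 1012: 1012 → 1001, then the target.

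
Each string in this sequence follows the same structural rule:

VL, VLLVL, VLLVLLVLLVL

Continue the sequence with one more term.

Every step duplicates the string with 'L' between the halves.
Doubling VLLVLLVLLVL with 'L' between the halves:

VLLVLLVLLVLLVLLVLLVLLVL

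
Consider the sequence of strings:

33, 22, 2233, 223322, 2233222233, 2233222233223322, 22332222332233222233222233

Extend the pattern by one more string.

223322223322332222332222332233222233223322

From term 3 onward, concatenate the last term with the second-to-last: 22·33 = 2233, 2233·22 = 223322, …
The next term joins 22332222332233222233222233 and 2233222233223322.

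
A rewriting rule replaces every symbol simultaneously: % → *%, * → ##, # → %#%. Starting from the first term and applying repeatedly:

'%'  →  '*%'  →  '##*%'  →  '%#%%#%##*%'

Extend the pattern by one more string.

Expanding %#%%#%##*%: %→*%, #→%#%, %→*%, %→*%, #→%#%, %→*%, #→%#%, #→%#%, *→##, %→*%. Concatenated: *% %#% *% *% %#% *% %#% %#% ## *%.

*%%#%*%*%%#%*%%#%%#%##*%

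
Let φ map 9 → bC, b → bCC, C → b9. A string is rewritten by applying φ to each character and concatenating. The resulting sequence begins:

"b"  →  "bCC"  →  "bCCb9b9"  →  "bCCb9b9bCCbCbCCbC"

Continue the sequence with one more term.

bCCb9b9bCCbCbCCbCbCCb9b9bCCb9bCCb9b9bCCb9

Applying the rule to each of the 17 symbols of bCCb9b9bCCbCbCCbC gives the pieces bCC b9 b9 bCC bC bCC bC bCC b9 b9 bCC b9 bCC b9 b9 bCC b9, which concatenate to the answer.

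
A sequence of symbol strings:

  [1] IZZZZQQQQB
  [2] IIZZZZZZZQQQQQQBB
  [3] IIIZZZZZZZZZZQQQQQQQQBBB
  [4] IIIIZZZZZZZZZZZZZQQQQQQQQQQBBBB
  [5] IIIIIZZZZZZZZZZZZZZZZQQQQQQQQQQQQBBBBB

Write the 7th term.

IIIIIIIZZZZZZZZZZZZZZZZZZZZZZQQQQQQQQQQQQQQQQBBBBBBB

Term n consists of n I's, followed by 3n+1 Z's, followed by 2n+2 Q's, followed by n B's (n = 1, 2, …).
At n = 7 the blocks have lengths 7, 22, 16, 7.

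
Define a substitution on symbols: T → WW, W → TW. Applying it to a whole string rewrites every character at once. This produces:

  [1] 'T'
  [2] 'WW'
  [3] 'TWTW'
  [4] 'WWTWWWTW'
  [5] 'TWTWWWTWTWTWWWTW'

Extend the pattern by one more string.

WWTWWWTWTWTWWWTWWWTWWWTWTWTWWWTW

φ(TWTWWWTWTWTWWWTW) expands symbol-by-symbol to WW TW WW TW TW TW WW TW WW TW WW TW TW TW WW TW; joining the 16 pieces gives the next term.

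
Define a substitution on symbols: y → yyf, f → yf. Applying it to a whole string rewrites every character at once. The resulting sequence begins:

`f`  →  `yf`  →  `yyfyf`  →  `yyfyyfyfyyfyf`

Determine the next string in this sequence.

φ(yyfyyfyfyyfyf) expands symbol-by-symbol to yyf yyf yf yyf yyf yf yyf yf yyf yyf yf yyf yf; joining the 13 pieces gives the next term.

yyfyyfyfyyfyyfyfyyfyfyyfyyfyfyyfyf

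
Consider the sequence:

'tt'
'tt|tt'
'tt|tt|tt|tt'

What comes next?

tt|tt|tt|tt|tt|tt|tt|tt

Every step duplicates the string with '|' between the halves.
So the next term is two copies of tt|tt|tt|tt with '|' between the halves.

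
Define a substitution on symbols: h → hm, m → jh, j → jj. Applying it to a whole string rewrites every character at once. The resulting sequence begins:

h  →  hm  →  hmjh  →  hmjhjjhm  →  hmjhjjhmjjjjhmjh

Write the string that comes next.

Rewriting the 16 symbols of hmjhjjhmjjjjhmjh one by one yields hm jh jj hm jj jj hm jh jj jj jj jj hm jh jj hm; concatenated:

hmjhjjhmjjjjhmjhjjjjjjjjhmjhjjhm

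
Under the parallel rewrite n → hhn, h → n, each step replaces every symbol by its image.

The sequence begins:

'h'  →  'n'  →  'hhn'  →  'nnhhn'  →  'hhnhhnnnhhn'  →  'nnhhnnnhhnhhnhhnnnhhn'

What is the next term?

hhnhhnnnhhnhhnhhnnnhhnnnhhnnnhhnhhnhhnnnhhn

φ(nnhhnnnhhnhhnhhnnnhhn) expands symbol-by-symbol to hhn hhn n n hhn hhn hhn n n hhn n n hhn n n hhn hhn hhn n n hhn; joining the 21 pieces gives the next term.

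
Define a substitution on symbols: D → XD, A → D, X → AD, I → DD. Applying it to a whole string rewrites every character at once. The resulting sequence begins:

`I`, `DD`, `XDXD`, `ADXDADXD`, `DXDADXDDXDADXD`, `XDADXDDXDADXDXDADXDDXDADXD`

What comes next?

Replace each of the 26 characters of XDADXDDXDADXDXDADXDDXDADXD in place — AD XD D XD AD XD XD AD XD D XD AD XD AD XD D XD AD XD XD AD XD D XD AD XD — and concatenate.

ADXDDXDADXDXDADXDDXDADXDADXDDXDADXDXDADXDDXDADXD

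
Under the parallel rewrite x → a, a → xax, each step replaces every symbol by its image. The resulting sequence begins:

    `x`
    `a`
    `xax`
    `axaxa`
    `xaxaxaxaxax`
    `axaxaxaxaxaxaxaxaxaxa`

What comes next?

xaxaxaxaxaxaxaxaxaxaxaxaxaxaxaxaxaxaxaxaxax

Applying the rule to each of the 21 symbols of axaxaxaxaxaxaxaxaxaxa gives the pieces xax a xax a xax a xax a xax a xax a xax a xax a xax a xax a xax, which concatenate to the answer.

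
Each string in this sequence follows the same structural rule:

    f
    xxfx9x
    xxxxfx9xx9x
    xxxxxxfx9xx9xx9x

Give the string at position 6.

Each term wraps the previous one in xx on the left and x9x on the right.
From xxxxxxfx9xx9xx9x, 2 further steps: xxxxxxfx9xx9xx9x → xxxxxxxxfx9xx9xx9xx9x → (answer).

xxxxxxxxxxfx9xx9xx9xx9xx9x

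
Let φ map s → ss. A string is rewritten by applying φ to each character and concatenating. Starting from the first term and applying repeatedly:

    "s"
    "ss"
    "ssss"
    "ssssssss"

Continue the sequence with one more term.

ssssssssssssssss

Apply φ to ssssssss symbol by symbol: s→ss, s→ss, s→ss, s→ss, s→ss, s→ss, s→ss, s→ss; joined: ss ss ss ss ss ss ss ss.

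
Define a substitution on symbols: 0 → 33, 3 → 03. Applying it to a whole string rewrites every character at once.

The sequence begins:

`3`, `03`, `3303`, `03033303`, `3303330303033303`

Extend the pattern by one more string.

03033303030333033303330303033303

Replace each of the 16 characters of 3303330303033303 in place — 03 03 33 03 03 03 33 03 33 03 33 03 03 03 33 03 — and concatenate.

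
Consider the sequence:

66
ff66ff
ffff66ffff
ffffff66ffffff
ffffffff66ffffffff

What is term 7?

s(k+1) = ff·s(k)·ff, so each term gains ff as a prefix and ff as a suffix.
From ffffffff66ffffffff, 2 further steps: ffffffff66ffffffff → ffffffffff66ffffffffff → (answer).

ffffffffffff66ffffffffffff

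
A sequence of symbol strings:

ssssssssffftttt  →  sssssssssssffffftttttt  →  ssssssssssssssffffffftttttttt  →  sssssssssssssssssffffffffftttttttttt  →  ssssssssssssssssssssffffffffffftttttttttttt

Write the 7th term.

ssssssssssssssssssssssssssffffffffffffffftttttttttttttttt

Reading off run lengths: s runs 8, 11, 14, 17, 20; f runs 3, 5, 7, 9, 11; t runs 4, 6, 8, 10, 12 — each is linear in n, where the shown terms are n = 2, 3, 4, 5, 6.
At n = 8 the blocks have lengths 26, 15, 16.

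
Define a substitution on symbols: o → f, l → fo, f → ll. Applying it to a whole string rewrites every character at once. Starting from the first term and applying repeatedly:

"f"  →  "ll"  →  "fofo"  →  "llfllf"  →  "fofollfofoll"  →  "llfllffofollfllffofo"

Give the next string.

φ(llfllffofollfllffofo) expands symbol-by-symbol to fo fo ll fo fo ll ll f ll f fo fo ll fo fo ll ll f ll f; joining the 20 pieces gives the next term.

fofollfofollllfllffofollfofollllfllf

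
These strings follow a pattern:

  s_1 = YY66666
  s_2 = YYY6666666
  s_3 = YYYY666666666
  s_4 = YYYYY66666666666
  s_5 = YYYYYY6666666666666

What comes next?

The n-th term is n Y's then 2n+1 6's, where the shown terms are n = 2, 3, 4, 5, 6.
At n = 7 the blocks have lengths 7, 15.

YYYYYYY666666666666666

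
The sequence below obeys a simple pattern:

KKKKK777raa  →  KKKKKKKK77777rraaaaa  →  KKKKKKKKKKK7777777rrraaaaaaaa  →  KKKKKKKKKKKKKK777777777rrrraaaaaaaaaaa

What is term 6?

Each string has the form K^{3n+2} 7^{2n+1} r^{n} a^{3n-1} (n = 1, 2, …).
At n = 6 the blocks have lengths 20, 13, 6, 17.

KKKKKKKKKKKKKKKKKKKK7777777777777rrrrrraaaaaaaaaaaaaaaaa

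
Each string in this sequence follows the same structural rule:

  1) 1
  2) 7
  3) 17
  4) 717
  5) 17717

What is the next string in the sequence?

71717717

This is a Fibonacci-style word recurrence s(k) = s(k−2)·s(k−1): e.g. 1·7 = 17.
Continuing: 717 · 17717 gives term 6.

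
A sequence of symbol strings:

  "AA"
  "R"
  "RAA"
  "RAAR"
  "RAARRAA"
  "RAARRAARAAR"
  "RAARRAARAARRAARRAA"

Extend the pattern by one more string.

Each term (from the third on) is the previous term followed by the one before it: term 3 = R·AA = RAA.
The next term joins RAARRAARAARRAARRAA and RAARRAARAAR.

RAARRAARAARRAARRAARAARRAARAAR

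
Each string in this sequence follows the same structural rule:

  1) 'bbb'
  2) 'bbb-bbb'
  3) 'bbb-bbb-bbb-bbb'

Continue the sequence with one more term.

s(k+1) = s(k)·-·s(k) — each term doubles the last with '-' between the halves.
Doubling bbb-bbb-bbb-bbb with '-' between the halves:

bbb-bbb-bbb-bbb-bbb-bbb-bbb-bbb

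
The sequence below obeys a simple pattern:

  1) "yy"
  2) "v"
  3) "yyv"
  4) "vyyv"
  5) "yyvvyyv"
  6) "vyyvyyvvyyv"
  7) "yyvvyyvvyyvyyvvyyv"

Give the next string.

From term 3 onward, concatenate the second-to-last term with the last: yy·v = yyv, v·yyv = vyyv, …
Continuing: vyyvyyvvyyv · yyvvyyvvyyvyyvvyyv gives term 8.

vyyvyyvvyyvyyvvyyvvyyvyyvvyyv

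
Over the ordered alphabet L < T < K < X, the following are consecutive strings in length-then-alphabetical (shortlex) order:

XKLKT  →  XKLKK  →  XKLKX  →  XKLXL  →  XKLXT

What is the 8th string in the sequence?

XKTLL

Advancing 3 positions from XKLXT through XKLXT → XKLXK → XKLXX reaches term 8.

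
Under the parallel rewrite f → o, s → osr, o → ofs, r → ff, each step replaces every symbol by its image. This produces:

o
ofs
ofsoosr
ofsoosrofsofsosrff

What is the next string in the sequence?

Replace each of the 18 characters of ofsoosrofsofsosrff in place — ofs o osr ofs ofs osr ff ofs o osr ofs o osr ofs osr ff o o — and concatenate.

ofsoosrofsofsosrffofsoosrofsoosrofsosrffoo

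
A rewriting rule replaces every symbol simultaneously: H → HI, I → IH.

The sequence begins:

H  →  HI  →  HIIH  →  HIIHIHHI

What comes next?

HIIHIHHIIHHIHIIH

Rewriting each symbol of HIIHIHHI: H→HI, I→IH, I→IH, H→HI, I→IH, H→HI, H→HI, I→IH, which concatenates to HI IH IH HI IH HI HI IH.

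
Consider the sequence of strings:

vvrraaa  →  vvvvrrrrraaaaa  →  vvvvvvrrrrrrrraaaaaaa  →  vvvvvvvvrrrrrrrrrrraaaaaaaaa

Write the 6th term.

The n-th term is 2n v's then 3n-1 r's then 2n+1 a's (n = 1, 2, …).
Setting n = 6 gives 12, 17, 13 characters in each block.

vvvvvvvvvvvvrrrrrrrrrrrrrrrrraaaaaaaaaaaaa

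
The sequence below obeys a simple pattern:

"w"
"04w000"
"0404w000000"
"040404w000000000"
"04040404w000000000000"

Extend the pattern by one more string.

s(k+1) = 04·s(k)·000, so each term gains 04 as a prefix and 000 as a suffix.
So the next term is 04·04040404w000000000000·000.

0404040404w000000000000000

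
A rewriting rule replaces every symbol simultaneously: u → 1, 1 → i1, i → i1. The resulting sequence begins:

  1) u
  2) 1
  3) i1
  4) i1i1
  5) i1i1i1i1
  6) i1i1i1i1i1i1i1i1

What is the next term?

Applying the rule to each of the 16 symbols of i1i1i1i1i1i1i1i1 gives the pieces i1 i1 i1 i1 i1 i1 i1 i1 i1 i1 i1 i1 i1 i1 i1 i1, which concatenate to the answer.

i1i1i1i1i1i1i1i1i1i1i1i1i1i1i1i1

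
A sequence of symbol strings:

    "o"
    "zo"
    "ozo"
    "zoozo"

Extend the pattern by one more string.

ozozoozo

This is a Fibonacci-style word recurrence s(k) = s(k−2)·s(k−1): e.g. o·zo = ozo.
Continuing: ozo · zoozo gives term 5.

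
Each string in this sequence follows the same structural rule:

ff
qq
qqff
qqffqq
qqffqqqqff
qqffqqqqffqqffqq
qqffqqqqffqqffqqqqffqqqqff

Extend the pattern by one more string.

qqffqqqqffqqffqqqqffqqqqffqqffqqqqffqqffqq

Each term (from the third on) is the previous term followed by the one before it: term 3 = qq·ff = qqff.
The next term joins qqffqqqqffqqffqqqqffqqqqff and qqffqqqqffqqffqq.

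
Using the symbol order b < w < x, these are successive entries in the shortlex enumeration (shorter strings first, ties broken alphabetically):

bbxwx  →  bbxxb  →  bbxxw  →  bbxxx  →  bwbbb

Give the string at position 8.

bwbwb

Continuing the enumeration 3 steps past bwbbb: bwbbb → bwbbw → bwbbx → (answer).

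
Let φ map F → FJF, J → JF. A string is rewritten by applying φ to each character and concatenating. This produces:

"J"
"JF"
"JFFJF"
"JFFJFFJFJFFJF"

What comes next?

JFFJFFJFJFFJFFJFJFFJFJFFJFFJFJFFJF

Applying the rule to each of the 13 symbols of JFFJFFJFJFFJF gives the pieces JF FJF FJF JF FJF FJF JF FJF JF FJF FJF JF FJF, which concatenate to the answer.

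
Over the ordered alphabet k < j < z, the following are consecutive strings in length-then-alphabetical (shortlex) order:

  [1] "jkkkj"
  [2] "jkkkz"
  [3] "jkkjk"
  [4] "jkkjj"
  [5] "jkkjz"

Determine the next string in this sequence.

jkkzk

The successor of jkkjz increments the rightmost position that isn't already z and resets every position after it to k.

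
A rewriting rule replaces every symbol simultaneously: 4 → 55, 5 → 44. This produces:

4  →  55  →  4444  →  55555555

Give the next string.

Expanding 55555555: 5→44, 5→44, 5→44, 5→44, 5→44, 5→44, 5→44, 5→44. Concatenated: 44 44 44 44 44 44 44 44.

4444444444444444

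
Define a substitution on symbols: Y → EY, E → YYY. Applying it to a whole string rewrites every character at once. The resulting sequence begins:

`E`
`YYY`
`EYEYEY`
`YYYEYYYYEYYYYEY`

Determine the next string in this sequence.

Rewriting the 15 symbols of YYYEYYYYEYYYYEY one by one yields EY EY EY YYY EY EY EY EY YYY EY EY EY EY YYY EY; concatenated:

EYEYEYYYYEYEYEYEYYYYEYEYEYEYYYYEY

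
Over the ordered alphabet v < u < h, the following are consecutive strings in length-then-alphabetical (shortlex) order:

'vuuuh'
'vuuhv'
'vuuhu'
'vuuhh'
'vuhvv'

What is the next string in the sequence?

The successor of vuhvv increments the rightmost position that isn't already h and resets every position after it to v.

vuhvu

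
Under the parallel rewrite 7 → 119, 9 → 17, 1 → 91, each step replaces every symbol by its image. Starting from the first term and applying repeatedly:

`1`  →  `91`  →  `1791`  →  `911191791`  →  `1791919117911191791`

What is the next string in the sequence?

91119179117911791911191791919117911191791

φ(1791919117911191791) expands symbol-by-symbol to 91 119 17 91 17 91 17 91 91 119 17 91 91 91 17 91 119 17 91; joining the 19 pieces gives the next term.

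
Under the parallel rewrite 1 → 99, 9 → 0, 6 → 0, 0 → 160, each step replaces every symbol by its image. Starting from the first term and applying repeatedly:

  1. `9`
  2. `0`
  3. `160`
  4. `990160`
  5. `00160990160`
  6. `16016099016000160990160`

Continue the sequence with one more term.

Applying the rule to each of the 23 symbols of 16016099016000160990160 gives the pieces 99 0 160 99 0 160 0 0 160 99 0 160 160 160 99 0 160 0 0 160 99 0 160, which concatenate to the answer.

9901609901600016099016016016099016000160990160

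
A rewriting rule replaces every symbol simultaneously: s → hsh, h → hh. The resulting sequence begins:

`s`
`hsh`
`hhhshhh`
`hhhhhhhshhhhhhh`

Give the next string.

hhhhhhhhhhhhhhhshhhhhhhhhhhhhhh

Replace each of the 15 characters of hhhhhhhshhhhhhh in place — hh hh hh hh hh hh hh hsh hh hh hh hh hh hh hh — and concatenate.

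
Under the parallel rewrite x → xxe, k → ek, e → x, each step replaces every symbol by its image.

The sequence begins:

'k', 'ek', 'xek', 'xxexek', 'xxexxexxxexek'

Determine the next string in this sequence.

xxexxexxxexxexxxexxexxexxxexek

Replace each of the 13 characters of xxexxexxxexek in place — xxe xxe x xxe xxe x xxe xxe xxe x xxe x ek — and concatenate.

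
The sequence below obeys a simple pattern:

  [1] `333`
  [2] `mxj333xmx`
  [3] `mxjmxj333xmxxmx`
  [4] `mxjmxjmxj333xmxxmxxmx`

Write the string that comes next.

s(k+1) = mxj·s(k)·xmx, so each term gains mxj as a prefix and xmx as a suffix.
One more step from mxjmxjmxj333xmxxmxxmx gives the answer.

mxjmxjmxjmxj333xmxxmxxmxxmx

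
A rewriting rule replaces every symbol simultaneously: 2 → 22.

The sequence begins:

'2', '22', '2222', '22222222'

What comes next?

2222222222222222

Expanding 22222222: 2→22, 2→22, 2→22, 2→22, 2→22, 2→22, 2→22, 2→22. Concatenated: 22 22 22 22 22 22 22 22.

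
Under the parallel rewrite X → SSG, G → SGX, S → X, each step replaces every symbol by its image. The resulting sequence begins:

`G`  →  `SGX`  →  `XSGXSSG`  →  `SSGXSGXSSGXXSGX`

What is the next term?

Rewriting the 15 symbols of SSGXSGXSSGXXSGX one by one yields X X SGX SSG X SGX SSG X X SGX SSG SSG X SGX SSG; concatenated:

XXSGXSSGXSGXSSGXXSGXSSGSSGXSGXSSG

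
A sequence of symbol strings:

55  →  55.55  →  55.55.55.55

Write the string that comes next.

Each string is two copies of the previous one joined by '.'.
Doubling 55.55.55.55 with '.' between the halves:

55.55.55.55.55.55.55.55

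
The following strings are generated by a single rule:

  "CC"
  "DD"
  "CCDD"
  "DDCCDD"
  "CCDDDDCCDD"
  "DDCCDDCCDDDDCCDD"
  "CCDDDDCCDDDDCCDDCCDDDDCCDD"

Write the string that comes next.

From term 3 onward, concatenate the second-to-last term with the last: CC·DD = CCDD, DD·CCDD = DDCCDD, …
The next term joins DDCCDDCCDDDDCCDD and CCDDDDCCDDDDCCDDCCDDDDCCDD.

DDCCDDCCDDDDCCDDCCDDDDCCDDDDCCDDCCDDDDCCDD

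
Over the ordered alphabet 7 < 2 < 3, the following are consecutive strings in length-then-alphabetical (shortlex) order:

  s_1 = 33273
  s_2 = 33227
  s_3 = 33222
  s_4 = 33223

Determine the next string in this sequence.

The successor of 33223 increments the rightmost position that isn't already 3 and resets every position after it to 7.

33237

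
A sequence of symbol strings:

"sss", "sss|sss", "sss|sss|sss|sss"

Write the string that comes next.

Every step duplicates the string with '|' between the halves.
One more doubling of sss|sss|sss|sss gives the answer.

sss|sss|sss|sss|sss|sss|sss|sss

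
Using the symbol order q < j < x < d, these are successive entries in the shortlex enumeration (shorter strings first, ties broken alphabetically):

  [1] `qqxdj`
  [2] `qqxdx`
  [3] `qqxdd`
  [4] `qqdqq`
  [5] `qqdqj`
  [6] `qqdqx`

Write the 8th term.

qqdjq

Advancing 2 positions from qqdqx through qqdqx → qqdqd reaches term 8.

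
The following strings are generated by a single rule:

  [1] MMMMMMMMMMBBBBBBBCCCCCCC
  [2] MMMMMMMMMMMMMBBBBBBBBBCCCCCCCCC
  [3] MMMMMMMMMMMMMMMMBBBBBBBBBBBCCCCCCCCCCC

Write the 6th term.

The n-th term is 3n+1 M's then 2n+1 B's then 2n+1 C's, where the shown terms are n = 3, 4, 5.
Setting n = 8 gives 25, 17, 17 characters in each block.

MMMMMMMMMMMMMMMMMMMMMMMMMBBBBBBBBBBBBBBBBBCCCCCCCCCCCCCCCCC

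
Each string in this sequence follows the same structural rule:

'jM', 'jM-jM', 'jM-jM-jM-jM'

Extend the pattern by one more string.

s(k+1) = s(k)·-·s(k) — each term doubles the last with '-' between the halves.
So the next term is two copies of jM-jM-jM-jM with '-' between the halves.

jM-jM-jM-jM-jM-jM-jM-jM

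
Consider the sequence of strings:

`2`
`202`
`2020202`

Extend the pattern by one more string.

Every step duplicates the string with '0' between the halves.
Doubling 2020202 with '0' between the halves:

202020202020202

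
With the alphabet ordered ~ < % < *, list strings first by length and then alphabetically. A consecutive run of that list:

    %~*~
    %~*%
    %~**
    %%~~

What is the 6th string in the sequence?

Stepping forward 2 times from %%~~: %%~~ → %%~%, then the target.

%%~*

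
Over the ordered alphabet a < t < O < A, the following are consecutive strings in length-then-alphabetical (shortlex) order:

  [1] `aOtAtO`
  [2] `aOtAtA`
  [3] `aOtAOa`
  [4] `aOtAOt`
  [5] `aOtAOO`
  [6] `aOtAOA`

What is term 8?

Stepping forward 2 times from aOtAOA: aOtAOA → aOtAAa, then the target.

aOtAAt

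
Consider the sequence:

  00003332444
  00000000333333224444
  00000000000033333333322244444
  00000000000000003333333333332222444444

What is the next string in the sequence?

Term n consists of 4n 0's, followed by 3n 3's, followed by n 2's, followed by n+2 4's (n = 1, 2, …).
At n = 5 the blocks have lengths 20, 15, 5, 7.

00000000000000000000333333333333333222224444444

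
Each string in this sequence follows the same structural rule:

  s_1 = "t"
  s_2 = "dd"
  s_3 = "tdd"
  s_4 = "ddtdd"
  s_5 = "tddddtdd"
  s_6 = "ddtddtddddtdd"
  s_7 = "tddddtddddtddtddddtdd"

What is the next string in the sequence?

ddtddtddddtddtddddtddddtddtddddtdd

Each term (from the third on) is the two preceding terms concatenated in order: term 3 = t·dd = tdd.
The next term joins ddtddtddddtdd and tddddtddddtddtddddtdd.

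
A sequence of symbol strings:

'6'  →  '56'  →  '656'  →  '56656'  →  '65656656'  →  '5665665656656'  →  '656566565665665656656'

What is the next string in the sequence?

This is a Fibonacci-style word recurrence s(k) = s(k−2)·s(k−1): e.g. 6·56 = 656.
So term 8 is 5665665656656·656566565665665656656.

5665665656656656566565665665656656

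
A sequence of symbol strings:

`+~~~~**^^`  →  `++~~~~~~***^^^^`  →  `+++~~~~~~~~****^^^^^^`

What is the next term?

++++~~~~~~~~~~*****^^^^^^^^

The n-th term is n +'s then 2n+2 ~'s then n+1 *'s then 2n ^'s (n = 1, 2, …).
Setting n = 4 gives 4, 10, 5, 8 characters in each block.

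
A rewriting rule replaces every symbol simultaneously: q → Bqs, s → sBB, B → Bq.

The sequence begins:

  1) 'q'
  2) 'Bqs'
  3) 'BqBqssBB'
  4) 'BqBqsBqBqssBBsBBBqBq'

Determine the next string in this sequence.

Applying the rule to each of the 20 symbols of BqBqsBqBqssBBsBBBqBq gives the pieces Bq Bqs Bq Bqs sBB Bq Bqs Bq Bqs sBB sBB Bq Bq sBB Bq Bq Bq Bqs Bq Bqs, which concatenate to the answer.

BqBqsBqBqssBBBqBqsBqBqssBBsBBBqBqsBBBqBqBqBqsBqBqs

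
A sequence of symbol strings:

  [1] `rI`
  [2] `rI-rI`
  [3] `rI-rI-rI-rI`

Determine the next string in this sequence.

rI-rI-rI-rI-rI-rI-rI-rI

Each string is two copies of the previous one joined by '-'.
So the next term is two copies of rI-rI-rI-rI with '-' between the halves.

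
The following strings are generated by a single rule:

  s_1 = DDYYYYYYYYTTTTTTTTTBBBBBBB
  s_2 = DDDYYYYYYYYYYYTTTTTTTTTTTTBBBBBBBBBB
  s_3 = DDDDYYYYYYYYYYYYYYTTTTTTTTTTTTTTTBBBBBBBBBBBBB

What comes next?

Reading off run lengths: D runs 2, 3, 4; Y runs 8, 11, 14; T runs 9, 12, 15; B runs 7, 10, 13 — each is linear in n, where the shown terms are n = 2, 3, 4.
Setting n = 5 gives 5, 17, 18, 16 characters in each block.

DDDDDYYYYYYYYYYYYYYYYYTTTTTTTTTTTTTTTTTTBBBBBBBBBBBBBBBB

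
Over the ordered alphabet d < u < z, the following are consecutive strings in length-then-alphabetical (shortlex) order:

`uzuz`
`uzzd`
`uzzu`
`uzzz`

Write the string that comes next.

Find the rightmost character of uzzz below z, bump it to the next letter, and reset everything to its right to d.

zddd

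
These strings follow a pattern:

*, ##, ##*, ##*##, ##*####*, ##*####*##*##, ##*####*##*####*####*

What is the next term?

##*####*##*####*####*##*####*##*##

Each term (from the third on) is the previous term followed by the one before it: term 3 = ##·* = ##*.
So term 8 is ##*####*##*####*####*·##*####*##*##.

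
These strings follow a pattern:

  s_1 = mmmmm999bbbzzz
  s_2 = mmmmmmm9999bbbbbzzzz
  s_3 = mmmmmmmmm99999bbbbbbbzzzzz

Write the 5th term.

Each string has the form m^{2n+1} 9^{n+1} b^{2n-1} z^{n+1}, where the shown terms are n = 2, 3, 4.
Setting n = 6 gives 13, 7, 11, 7 characters in each block.

mmmmmmmmmmmmm9999999bbbbbbbbbbbzzzzzzz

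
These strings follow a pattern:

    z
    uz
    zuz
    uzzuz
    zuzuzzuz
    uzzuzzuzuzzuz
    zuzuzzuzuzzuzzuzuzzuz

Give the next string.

uzzuzzuzuzzuzzuzuzzuzuzzuzzuzuzzuz

This is a Fibonacci-style word recurrence s(k) = s(k−2)·s(k−1): e.g. z·uz = zuz.
Continuing: uzzuzzuzuzzuz · zuzuzzuzuzzuzzuzuzzuz gives term 8.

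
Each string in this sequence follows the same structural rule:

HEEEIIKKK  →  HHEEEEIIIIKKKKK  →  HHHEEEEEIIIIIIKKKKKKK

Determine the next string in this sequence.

HHHHEEEEEEIIIIIIIIKKKKKKKKK

Term n consists of n H's, followed by n+2 E's, followed by 2n I's, followed by 2n+1 K's (n = 1, 2, …).
At n = 4 the blocks have lengths 4, 6, 8, 9.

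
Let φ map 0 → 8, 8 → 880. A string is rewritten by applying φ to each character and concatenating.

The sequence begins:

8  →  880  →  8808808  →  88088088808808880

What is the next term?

88088088808808880880880888088088808808808

φ(88088088808808880) expands symbol-by-symbol to 880 880 8 880 880 8 880 880 880 8 880 880 8 880 880 880 8; joining the 17 pieces gives the next term.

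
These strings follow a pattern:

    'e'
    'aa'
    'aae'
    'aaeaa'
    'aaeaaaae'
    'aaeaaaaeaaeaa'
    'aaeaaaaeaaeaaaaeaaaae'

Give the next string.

aaeaaaaeaaeaaaaeaaaaeaaeaaaaeaaeaa

This is a Fibonacci-style word recurrence s(k) = s(k−1)·s(k−2): e.g. aa·e = aae.
Continuing: aaeaaaaeaaeaaaaeaaaae · aaeaaaaeaaeaa gives term 8.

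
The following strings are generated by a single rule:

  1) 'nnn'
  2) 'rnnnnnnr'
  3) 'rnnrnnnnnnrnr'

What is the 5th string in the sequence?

rnnrnnrnnrnnnnnnrnrnrnr

Every step adds rnn to the front and nr to the end of the previous string.
From rnnrnnnnnnrnr, 2 further steps: rnnrnnnnnnrnr → rnnrnnrnnnnnnrnrnr → (answer).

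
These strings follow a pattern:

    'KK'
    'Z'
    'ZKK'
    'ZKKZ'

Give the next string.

ZKKZZKK

From term 3 onward, concatenate the last term with the second-to-last: Z·KK = ZKK, ZKK·Z = ZKKZ, …
Continuing: ZKKZ · ZKK gives term 5.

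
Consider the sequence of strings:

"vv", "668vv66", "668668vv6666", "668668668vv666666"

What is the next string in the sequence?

668668668668vv66666666

s(k+1) = 668·s(k)·66, so each term gains 668 as a prefix and 66 as a suffix.
One more step from 668668668vv666666 gives the answer.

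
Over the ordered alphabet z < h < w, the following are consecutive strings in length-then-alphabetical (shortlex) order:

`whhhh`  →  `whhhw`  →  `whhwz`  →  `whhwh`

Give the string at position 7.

whwzh

Stepping forward 3 times from whhwh: whhwh → whhww → whwzz, then the target.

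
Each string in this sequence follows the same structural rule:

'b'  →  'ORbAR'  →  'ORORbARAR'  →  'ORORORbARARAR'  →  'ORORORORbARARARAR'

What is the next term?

Every step adds OR to the front and AR to the end of the previous string.
So the next term is OR·ORORORORbARARARAR·AR.

ORORORORORbARARARARAR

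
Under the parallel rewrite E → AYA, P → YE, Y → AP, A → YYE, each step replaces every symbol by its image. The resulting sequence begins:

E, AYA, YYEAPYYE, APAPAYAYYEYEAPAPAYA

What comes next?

Rewriting the 19 symbols of APAPAYAYYEYEAPAPAYA one by one yields YYE YE YYE YE YYE AP YYE AP AP AYA AP AYA YYE YE YYE YE YYE AP YYE; concatenated:

YYEYEYYEYEYYEAPYYEAPAPAYAAPAYAYYEYEYYEYEYYEAPYYE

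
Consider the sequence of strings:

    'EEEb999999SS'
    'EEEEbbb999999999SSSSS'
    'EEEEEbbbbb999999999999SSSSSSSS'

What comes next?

Term n consists of n+2 E's, followed by 2n-1 b's, followed by 3n+3 9's, followed by 3n-1 S's (n = 1, 2, …).
At n = 4 the blocks have lengths 6, 7, 15, 11.

EEEEEEbbbbbbb999999999999999SSSSSSSSSSS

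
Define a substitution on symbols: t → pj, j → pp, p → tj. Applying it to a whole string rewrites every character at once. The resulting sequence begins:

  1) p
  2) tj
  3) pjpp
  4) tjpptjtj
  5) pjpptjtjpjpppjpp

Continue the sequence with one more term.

Applying the rule to each of the 16 symbols of pjpptjtjpjpppjpp gives the pieces tj pp tj tj pj pp pj pp tj pp tj tj tj pp tj tj, which concatenate to the answer.

tjpptjtjpjpppjpptjpptjtjtjpptjtj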